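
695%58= 57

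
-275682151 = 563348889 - 839031040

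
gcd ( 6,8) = 2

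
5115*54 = 276210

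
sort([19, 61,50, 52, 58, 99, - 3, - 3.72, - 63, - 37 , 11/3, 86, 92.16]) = [ - 63, - 37, - 3.72, - 3, 11/3 , 19,50 , 52,58,  61, 86 , 92.16,99]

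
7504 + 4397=11901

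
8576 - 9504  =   - 928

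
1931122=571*3382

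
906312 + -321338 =584974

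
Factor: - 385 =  - 5^1*7^1*11^1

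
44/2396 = 11/599 = 0.02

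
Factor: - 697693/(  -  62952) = 2^( -3 )*3^( - 1 ) * 43^( - 1 )*61^(- 1 )*697693^1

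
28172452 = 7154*3938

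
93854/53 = 93854/53 = 1770.83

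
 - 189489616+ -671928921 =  - 861418537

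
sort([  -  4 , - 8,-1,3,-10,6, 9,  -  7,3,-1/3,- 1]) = [ - 10,  -  8,  -  7, - 4, - 1,-1,-1/3, 3,3,  6, 9]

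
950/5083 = 950/5083 = 0.19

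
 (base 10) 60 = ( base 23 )2E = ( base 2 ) 111100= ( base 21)2I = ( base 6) 140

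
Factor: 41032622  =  2^1*29^1*707459^1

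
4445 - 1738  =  2707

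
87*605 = 52635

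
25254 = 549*46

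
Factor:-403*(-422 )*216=36734256 = 2^4*3^3*13^1*31^1*211^1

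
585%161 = 102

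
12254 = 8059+4195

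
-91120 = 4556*( - 20) 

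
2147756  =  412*5213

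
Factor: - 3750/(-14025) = 2^1*5^2*11^( - 1)*17^( - 1 ) = 50/187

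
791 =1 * 791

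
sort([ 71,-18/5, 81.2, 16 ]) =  [  -  18/5 , 16 , 71, 81.2] 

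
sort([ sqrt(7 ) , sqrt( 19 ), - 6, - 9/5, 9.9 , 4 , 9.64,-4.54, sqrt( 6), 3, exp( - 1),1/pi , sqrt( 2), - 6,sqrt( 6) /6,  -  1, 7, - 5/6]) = [ - 6,  -  6,-4.54, - 9/5,  -  1, - 5/6 , 1/pi,  exp ( - 1 ) , sqrt(6 )/6, sqrt(2) , sqrt( 6 ), sqrt (7),3,4, sqrt( 19 ),  7, 9.64, 9.9 ] 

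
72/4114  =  36/2057  =  0.02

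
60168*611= 36762648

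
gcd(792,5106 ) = 6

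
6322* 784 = 4956448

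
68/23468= 17/5867 =0.00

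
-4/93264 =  - 1  +  23315/23316 =- 0.00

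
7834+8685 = 16519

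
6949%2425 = 2099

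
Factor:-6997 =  - 6997^1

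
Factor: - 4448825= - 5^2 * 177953^1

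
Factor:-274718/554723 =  - 2^1 * 13^( - 1) * 71^( - 1 )*601^ (-1)*137359^1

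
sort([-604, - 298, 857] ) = [-604, - 298,857]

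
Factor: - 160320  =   - 2^6*3^1*5^1*167^1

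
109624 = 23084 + 86540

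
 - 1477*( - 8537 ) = 12609149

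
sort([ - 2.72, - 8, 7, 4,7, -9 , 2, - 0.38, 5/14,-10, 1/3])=[ - 10, - 9 , - 8, - 2.72, - 0.38, 1/3,  5/14, 2 , 4, 7, 7] 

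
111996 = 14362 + 97634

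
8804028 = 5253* 1676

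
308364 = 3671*84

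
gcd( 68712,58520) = 56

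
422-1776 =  - 1354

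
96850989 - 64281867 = 32569122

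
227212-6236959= - 6009747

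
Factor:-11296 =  -2^5 * 353^1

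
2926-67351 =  - 64425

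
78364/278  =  281 + 123/139  =  281.88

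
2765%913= 26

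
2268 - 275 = 1993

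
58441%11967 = 10573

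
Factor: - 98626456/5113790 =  - 49313228/2556895 = - 2^2*5^( - 1)*11^( - 1)*46489^( - 1)*12328307^1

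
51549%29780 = 21769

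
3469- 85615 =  - 82146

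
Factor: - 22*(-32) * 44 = 30976 = 2^8 * 11^2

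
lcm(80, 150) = 1200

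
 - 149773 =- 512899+363126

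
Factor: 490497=3^1*7^1*23357^1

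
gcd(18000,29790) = 90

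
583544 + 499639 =1083183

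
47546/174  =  273 + 22/87 = 273.25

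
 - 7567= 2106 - 9673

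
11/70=11/70 = 0.16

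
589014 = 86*6849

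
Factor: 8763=3^1 * 23^1 * 127^1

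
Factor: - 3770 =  - 2^1*5^1*13^1*29^1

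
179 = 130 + 49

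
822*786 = 646092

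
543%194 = 155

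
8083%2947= 2189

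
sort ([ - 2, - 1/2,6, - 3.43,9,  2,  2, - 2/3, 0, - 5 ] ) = [ - 5, - 3.43, - 2, -2/3, - 1/2, 0, 2, 2, 6, 9] 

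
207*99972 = 20694204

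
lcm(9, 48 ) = 144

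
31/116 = 31/116 = 0.27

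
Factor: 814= 2^1*11^1 * 37^1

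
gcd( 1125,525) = 75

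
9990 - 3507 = 6483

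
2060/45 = 45 + 7/9  =  45.78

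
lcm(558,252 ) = 7812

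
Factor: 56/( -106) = - 2^2*7^1*53^ ( - 1 ) = - 28/53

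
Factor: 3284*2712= 2^5*3^1*113^1*821^1 =8906208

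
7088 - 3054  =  4034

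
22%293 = 22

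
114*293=33402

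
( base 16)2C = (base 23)1l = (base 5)134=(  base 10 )44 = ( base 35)19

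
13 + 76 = 89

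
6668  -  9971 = -3303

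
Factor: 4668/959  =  2^2 *3^1*7^( - 1 )*137^( - 1)*389^1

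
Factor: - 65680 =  - 2^4*5^1*821^1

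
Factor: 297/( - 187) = - 3^3*17^( - 1) = - 27/17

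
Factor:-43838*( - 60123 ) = 2635672074 = 2^1*3^1*7^2*23^1*409^1*953^1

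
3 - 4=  - 1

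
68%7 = 5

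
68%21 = 5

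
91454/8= 11431 + 3/4 = 11431.75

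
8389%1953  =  577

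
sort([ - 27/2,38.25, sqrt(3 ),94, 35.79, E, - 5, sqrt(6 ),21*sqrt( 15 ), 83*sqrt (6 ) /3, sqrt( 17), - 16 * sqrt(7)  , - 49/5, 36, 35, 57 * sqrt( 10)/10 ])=[-16*sqrt ( 7 ), - 27/2, - 49/5, - 5,sqrt( 3 ), sqrt(6),  E , sqrt(17 ), 57*sqrt(10 ) /10, 35,  35.79, 36, 38.25,83*sqrt ( 6) /3, 21*sqrt( 15) , 94] 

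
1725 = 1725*1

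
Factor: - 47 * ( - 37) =1739 = 37^1*47^1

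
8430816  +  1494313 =9925129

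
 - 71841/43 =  - 1671+12/43 = - 1670.72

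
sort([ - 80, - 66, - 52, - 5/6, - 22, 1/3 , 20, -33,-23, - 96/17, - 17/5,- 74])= [ - 80, - 74, - 66, - 52, - 33 , - 23,  -  22,-96/17,-17/5,-5/6 , 1/3,20]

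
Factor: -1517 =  - 37^1*41^1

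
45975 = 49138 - 3163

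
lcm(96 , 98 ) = 4704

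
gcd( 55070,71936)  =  2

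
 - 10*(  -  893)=8930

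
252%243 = 9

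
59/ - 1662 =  - 1 + 1603/1662 = - 0.04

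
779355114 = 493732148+285622966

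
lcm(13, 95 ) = 1235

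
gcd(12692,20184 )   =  4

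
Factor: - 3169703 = - 67^1*47309^1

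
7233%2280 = 393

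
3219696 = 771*4176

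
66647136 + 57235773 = 123882909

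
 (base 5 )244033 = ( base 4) 2100310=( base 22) J36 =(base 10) 9268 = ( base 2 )10010000110100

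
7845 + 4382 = 12227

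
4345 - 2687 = 1658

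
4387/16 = 4387/16 = 274.19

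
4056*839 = 3402984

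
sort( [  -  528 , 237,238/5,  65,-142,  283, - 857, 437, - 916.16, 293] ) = [ - 916.16,  -  857, - 528, - 142,238/5,65,237, 283, 293,437]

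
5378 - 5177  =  201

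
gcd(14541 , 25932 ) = 3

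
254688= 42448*6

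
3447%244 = 31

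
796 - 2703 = - 1907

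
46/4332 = 23/2166 = 0.01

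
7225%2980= 1265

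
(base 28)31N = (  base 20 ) 603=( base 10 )2403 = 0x963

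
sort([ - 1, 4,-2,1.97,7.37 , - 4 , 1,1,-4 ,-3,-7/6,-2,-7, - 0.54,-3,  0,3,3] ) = [-7, - 4, - 4, - 3 , - 3 ,- 2, - 2, -7/6 ,-1, -0.54, 0,1, 1,1.97,3, 3, 4 , 7.37 ]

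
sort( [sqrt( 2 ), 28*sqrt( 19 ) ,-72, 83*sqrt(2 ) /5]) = [ - 72 , sqrt(2 ),83*sqrt(2 ) /5 , 28*sqrt( 19) ]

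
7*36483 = 255381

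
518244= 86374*6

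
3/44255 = 3/44255 = 0.00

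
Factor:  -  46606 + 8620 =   -  37986 = - 2^1*3^1*13^1 * 487^1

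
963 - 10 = 953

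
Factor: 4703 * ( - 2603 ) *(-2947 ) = 7^1 * 19^1 * 137^1 * 421^1*4703^1= 36076905823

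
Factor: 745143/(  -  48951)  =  - 137/9  =  -  3^(-2)*137^1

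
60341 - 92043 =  - 31702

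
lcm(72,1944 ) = 1944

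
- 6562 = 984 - 7546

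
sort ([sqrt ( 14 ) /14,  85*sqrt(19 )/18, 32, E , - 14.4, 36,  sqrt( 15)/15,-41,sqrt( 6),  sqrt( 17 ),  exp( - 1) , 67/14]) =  [  -  41, - 14.4,sqrt( 15 ) /15,sqrt( 14 ) /14,exp ( - 1 ), sqrt( 6), E,sqrt( 17), 67/14, 85*sqrt (19) /18,32, 36] 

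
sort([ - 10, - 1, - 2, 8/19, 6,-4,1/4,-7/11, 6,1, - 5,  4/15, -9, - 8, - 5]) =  [- 10,-9, -8,-5, - 5,-4 ,-2, - 1 , - 7/11,1/4,4/15,8/19, 1,  6,6] 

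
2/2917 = 2/2917 = 0.00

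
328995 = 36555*9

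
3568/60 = 59 + 7/15 = 59.47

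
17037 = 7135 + 9902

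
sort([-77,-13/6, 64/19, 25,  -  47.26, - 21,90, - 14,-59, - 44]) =[ -77 , - 59,-47.26,-44,-21,  -  14, - 13/6,64/19, 25, 90]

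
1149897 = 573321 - -576576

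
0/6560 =0 = 0.00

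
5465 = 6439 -974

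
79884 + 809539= 889423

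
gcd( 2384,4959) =1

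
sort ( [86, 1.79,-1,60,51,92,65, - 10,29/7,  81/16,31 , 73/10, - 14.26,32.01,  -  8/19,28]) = [ - 14.26,-10,-1, - 8/19, 1.79, 29/7,81/16,  73/10,28 , 31, 32.01 , 51,60,65,  86,92]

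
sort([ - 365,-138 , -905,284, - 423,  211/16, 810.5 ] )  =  [ - 905, - 423,  -  365,  -  138,211/16,284, 810.5]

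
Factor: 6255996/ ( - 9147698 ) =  - 3127998/4573849=- 2^1*3^1*7^ ( - 1)*23^( - 1 )*29^1*17977^1*28409^( - 1 ) 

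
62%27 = 8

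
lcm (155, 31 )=155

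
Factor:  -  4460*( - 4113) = 2^2*3^2*5^1*223^1*457^1 = 18343980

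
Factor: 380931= 3^1*19^1*41^1 *163^1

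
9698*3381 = 32788938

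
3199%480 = 319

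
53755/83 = 53755/83=647.65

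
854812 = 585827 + 268985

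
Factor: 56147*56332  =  3162872804  =  2^2*7^1*13^1*617^1*14083^1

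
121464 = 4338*28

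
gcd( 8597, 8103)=1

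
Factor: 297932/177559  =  844/503 =2^2*211^1*503^( - 1)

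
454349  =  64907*7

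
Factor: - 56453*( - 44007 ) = 3^1*14669^1*56453^1 = 2484327171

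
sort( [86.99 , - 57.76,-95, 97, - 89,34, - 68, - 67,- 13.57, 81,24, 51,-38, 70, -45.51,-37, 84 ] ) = [- 95, - 89, - 68, - 67,  -  57.76, - 45.51, - 38,-37,-13.57,24 , 34, 51, 70,81 , 84, 86.99, 97]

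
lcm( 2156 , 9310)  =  204820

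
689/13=53 = 53.00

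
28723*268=7697764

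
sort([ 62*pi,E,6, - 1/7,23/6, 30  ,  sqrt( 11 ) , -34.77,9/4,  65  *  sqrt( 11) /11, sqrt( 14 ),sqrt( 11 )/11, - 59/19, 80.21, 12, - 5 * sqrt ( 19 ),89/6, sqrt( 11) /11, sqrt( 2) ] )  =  [ - 34.77, - 5*sqrt( 19 ), - 59/19, - 1/7 , sqrt( 11)/11, sqrt( 11) /11, sqrt( 2), 9/4,E,  sqrt(11),  sqrt( 14 ), 23/6, 6,12,89/6, 65*sqrt( 11 )/11,30,80.21,62*pi]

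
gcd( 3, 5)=1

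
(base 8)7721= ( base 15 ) 12EE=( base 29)4ni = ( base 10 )4049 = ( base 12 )2415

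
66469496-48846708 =17622788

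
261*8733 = 2279313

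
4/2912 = 1/728 = 0.00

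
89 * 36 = 3204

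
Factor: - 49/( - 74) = 2^( - 1)*7^2*  37^(  -  1)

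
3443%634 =273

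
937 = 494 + 443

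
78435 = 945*83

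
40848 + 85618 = 126466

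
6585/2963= 6585/2963 =2.22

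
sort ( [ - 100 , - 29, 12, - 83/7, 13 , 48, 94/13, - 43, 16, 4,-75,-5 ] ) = [ - 100, - 75, - 43,  -  29, - 83/7,-5,4,94/13  ,  12, 13, 16,48 ]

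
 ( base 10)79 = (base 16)4F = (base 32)2F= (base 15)54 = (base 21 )3G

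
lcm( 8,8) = 8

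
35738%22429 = 13309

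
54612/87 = 627+21/29 = 627.72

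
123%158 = 123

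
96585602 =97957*986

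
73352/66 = 36676/33= 1111.39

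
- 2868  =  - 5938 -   -  3070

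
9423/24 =3141/8 = 392.62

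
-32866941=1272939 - 34139880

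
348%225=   123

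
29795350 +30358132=60153482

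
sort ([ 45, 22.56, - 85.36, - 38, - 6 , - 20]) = [ - 85.36, - 38, - 20, - 6,22.56, 45 ]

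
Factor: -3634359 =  - 3^1* 127^1*9539^1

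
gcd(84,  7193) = 1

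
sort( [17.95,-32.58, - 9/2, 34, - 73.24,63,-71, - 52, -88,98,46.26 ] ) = [ - 88,- 73.24, - 71 , - 52, - 32.58, - 9/2, 17.95,34,46.26,63,98]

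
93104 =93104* 1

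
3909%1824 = 261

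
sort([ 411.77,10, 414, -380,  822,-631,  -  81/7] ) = [  -  631,-380, - 81/7, 10,411.77,414,822 ]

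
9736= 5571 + 4165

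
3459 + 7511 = 10970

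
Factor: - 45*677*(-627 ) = 19101555 = 3^3*5^1*11^1*19^1*677^1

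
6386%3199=3187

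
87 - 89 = - 2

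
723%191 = 150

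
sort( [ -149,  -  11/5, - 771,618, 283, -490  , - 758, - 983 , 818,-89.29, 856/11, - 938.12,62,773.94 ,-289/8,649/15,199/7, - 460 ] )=[ - 983, - 938.12, - 771,  -  758, - 490,  -  460,-149, - 89.29,  -  289/8, - 11/5,  199/7,649/15,62 , 856/11,283, 618,773.94 , 818]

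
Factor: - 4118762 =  - 2^1 * 2059381^1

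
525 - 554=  - 29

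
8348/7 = 1192 + 4/7 = 1192.57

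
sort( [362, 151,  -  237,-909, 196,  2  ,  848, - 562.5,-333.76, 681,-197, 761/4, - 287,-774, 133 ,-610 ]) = [ - 909, -774,  -  610, - 562.5, - 333.76, - 287,-237,-197,2, 133, 151, 761/4, 196, 362,  681,848]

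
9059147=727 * 12461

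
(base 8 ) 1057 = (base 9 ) 681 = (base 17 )1ff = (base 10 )559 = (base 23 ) 117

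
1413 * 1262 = 1783206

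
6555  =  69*95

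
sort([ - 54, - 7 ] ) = [ - 54, - 7 ] 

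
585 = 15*39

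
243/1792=243/1792 = 0.14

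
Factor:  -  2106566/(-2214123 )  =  2^1*3^( - 1 )*7^1 * 11^1*41^( - 1 )*47^ (-1) * 383^ ( - 1) * 13679^1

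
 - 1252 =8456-9708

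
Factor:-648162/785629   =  -2^1*3^4* 13^ ( - 1 )*223^( - 1 )*271^( - 1) *4001^1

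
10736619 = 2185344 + 8551275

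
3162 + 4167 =7329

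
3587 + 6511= 10098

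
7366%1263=1051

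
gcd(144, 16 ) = 16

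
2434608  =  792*3074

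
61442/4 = 15360 + 1/2 = 15360.50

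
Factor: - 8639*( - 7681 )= 66356159 = 53^1*163^1*7681^1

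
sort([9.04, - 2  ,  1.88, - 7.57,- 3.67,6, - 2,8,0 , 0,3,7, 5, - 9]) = [ - 9, - 7.57,- 3.67,  -  2, - 2, 0,0, 1.88, 3, 5, 6,7, 8,9.04]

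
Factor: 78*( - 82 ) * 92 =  - 2^4*3^1*13^1*23^1*41^1 = - 588432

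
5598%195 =138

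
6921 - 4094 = 2827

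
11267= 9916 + 1351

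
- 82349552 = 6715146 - 89064698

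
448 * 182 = 81536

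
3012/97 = 31 + 5/97 = 31.05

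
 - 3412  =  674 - 4086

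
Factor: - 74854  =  - 2^1*13^1*2879^1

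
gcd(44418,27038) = 22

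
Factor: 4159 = 4159^1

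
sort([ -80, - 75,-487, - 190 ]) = [ - 487, - 190, - 80, - 75]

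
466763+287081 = 753844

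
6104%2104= 1896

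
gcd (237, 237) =237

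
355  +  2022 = 2377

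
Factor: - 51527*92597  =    -  7^1*17^1*29^1*31^1 * 103^1*433^1 =- 4771245619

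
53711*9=483399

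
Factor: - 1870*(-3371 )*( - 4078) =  - 25706774060= - 2^2*5^1*11^1 * 17^1*2039^1*3371^1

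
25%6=1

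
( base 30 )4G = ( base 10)136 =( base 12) B4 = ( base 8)210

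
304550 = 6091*50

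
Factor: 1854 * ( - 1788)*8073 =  -2^3*3^6*13^1*23^1*103^1*149^1= - 26761607496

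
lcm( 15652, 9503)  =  266084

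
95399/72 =95399/72 = 1324.99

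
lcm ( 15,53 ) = 795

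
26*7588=197288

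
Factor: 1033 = 1033^1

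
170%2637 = 170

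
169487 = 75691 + 93796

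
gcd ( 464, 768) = 16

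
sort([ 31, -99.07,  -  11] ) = [ - 99.07, - 11,31]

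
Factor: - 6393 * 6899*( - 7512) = 2^3*3^2 * 313^1*2131^1*6899^1 = 331319066184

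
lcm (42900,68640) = 343200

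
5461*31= 169291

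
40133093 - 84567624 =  - 44434531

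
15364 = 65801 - 50437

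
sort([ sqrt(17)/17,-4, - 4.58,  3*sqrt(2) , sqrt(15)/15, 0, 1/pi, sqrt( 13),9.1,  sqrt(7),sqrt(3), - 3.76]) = [ - 4.58,-4,  -  3.76 , 0,sqrt ( 17 ) /17,  sqrt(15 )/15, 1/pi , sqrt(3) , sqrt(7), sqrt(13),3 * sqrt( 2),9.1 ]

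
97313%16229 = 16168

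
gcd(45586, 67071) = 1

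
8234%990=314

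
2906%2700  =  206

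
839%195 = 59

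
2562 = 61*42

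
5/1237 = 5/1237 = 0.00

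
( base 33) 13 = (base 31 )15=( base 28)18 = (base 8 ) 44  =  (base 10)36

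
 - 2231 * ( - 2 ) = 4462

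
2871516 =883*3252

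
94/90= 1+2/45 = 1.04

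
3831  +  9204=13035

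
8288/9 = 8288/9 = 920.89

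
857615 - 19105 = 838510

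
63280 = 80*791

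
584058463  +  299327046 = 883385509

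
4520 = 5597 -1077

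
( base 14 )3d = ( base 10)55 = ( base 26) 23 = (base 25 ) 25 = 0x37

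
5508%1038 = 318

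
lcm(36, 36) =36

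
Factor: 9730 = 2^1*5^1*7^1*139^1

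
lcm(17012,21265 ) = 85060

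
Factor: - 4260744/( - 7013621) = 2^3* 3^2*17^1*29^(-1)*59^2*73^ ( - 1 )*3313^(  -  1 ) 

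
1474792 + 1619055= 3093847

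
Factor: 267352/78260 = 2^1*5^(-1) * 7^( - 1)*13^( - 1)*23^1 * 43^(-1 )*1453^1 = 66838/19565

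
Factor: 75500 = 2^2*5^3*151^1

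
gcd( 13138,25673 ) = 1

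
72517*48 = 3480816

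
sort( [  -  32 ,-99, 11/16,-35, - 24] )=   [ - 99, - 35,  -  32, - 24,11/16 ] 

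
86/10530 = 43/5265 = 0.01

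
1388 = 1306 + 82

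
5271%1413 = 1032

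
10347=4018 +6329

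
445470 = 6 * 74245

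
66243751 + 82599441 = 148843192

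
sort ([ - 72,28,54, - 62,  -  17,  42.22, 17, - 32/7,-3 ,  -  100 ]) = [  -  100,-72,-62, -17,- 32/7 , - 3, 17, 28, 42.22,54]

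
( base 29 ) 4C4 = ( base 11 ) 2879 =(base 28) 4KK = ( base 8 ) 7204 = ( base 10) 3716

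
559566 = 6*93261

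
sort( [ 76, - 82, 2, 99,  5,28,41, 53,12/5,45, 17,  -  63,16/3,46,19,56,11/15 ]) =[ - 82, - 63,11/15 , 2,12/5, 5,16/3,17,19,28,  41, 45 , 46, 53,56, 76, 99] 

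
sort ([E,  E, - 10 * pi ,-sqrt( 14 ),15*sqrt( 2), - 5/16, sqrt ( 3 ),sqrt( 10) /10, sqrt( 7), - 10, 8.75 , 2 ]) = [-10 * pi,-10, -sqrt ( 14 ) ,-5/16, sqrt( 10) /10, sqrt( 3), 2, sqrt( 7 )  ,  E,E , 8.75, 15*sqrt(2) ]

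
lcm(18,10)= 90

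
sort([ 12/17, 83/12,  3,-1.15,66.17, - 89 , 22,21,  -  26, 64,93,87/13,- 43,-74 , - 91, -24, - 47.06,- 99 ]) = [ - 99, - 91,  -  89, - 74 , - 47.06, - 43, - 26, - 24,-1.15,12/17,3,  87/13,83/12,  21,22, 64,66.17, 93]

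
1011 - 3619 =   -  2608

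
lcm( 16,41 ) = 656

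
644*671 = 432124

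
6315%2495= 1325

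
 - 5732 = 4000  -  9732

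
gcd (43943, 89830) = 1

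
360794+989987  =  1350781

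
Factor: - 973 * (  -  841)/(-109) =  - 7^1 *29^2*109^(  -  1)*139^1 = - 818293/109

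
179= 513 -334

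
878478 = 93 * 9446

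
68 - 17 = 51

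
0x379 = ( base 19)28F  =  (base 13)535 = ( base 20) 249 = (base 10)889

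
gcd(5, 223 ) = 1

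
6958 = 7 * 994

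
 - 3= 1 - 4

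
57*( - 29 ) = -1653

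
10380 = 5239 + 5141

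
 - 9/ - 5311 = 9/5311 = 0.00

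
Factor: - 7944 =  -2^3*3^1*331^1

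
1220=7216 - 5996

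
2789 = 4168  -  1379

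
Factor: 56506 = 2^1*19^1  *  1487^1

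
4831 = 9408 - 4577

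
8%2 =0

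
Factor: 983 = 983^1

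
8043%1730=1123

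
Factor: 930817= 930817^1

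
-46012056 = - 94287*488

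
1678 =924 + 754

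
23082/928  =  11541/464 = 24.87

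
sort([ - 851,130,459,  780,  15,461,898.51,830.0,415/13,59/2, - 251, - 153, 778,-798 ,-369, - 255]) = [ - 851,-798, - 369, - 255, - 251, - 153,15,59/2, 415/13,130,459,  461,  778,780, 830.0 , 898.51 ]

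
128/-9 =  - 128/9   =  - 14.22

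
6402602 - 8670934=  - 2268332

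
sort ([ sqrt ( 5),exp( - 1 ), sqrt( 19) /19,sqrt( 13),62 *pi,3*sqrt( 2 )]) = [sqrt (19 )/19,  exp( - 1 ) , sqrt( 5 ),sqrt( 13),3*sqrt( 2),62*pi ] 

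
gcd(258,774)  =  258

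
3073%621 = 589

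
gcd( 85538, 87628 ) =38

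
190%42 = 22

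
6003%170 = 53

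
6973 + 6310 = 13283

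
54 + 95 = 149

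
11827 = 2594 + 9233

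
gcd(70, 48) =2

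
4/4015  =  4/4015 = 0.00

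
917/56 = 131/8 = 16.38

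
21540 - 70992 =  - 49452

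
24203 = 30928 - 6725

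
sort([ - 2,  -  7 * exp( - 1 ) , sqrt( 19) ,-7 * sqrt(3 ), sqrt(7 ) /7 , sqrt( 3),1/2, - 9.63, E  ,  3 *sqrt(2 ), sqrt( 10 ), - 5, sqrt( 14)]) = [ - 7* sqrt (3 ), - 9.63, - 5, - 7* exp( - 1)  , -2,sqrt( 7 ) /7,1/2, sqrt( 3),E, sqrt( 10),sqrt( 14 ), 3*sqrt( 2 ),  sqrt(19)]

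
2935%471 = 109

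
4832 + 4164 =8996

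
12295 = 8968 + 3327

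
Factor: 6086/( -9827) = -2^1*17^1*31^( - 1 )*179^1 *317^( - 1 )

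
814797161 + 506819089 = 1321616250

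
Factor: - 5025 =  - 3^1*5^2 * 67^1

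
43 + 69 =112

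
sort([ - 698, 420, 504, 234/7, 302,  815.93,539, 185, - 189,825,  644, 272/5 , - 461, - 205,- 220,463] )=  [ - 698, - 461, - 220, - 205, - 189,234/7, 272/5, 185,302,420,  463, 504, 539  ,  644,815.93 , 825 ] 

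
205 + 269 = 474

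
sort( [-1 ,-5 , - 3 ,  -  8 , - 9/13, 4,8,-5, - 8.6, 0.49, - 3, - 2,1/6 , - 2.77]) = [ - 8.6 , - 8 , - 5,  -  5, - 3, - 3, - 2.77, - 2 , - 1, - 9/13,1/6, 0.49,4,8]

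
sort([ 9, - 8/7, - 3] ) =[ - 3 ,  -  8/7, 9 ] 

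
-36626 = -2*18313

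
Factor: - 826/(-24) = 413/12= 2^ ( - 2 )*3^( - 1 ) * 7^1*59^1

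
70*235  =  16450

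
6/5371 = 6/5371 = 0.00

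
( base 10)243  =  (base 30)83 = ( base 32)7J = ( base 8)363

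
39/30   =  13/10 = 1.30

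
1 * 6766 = 6766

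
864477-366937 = 497540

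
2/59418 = 1/29709 = 0.00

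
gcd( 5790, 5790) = 5790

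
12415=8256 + 4159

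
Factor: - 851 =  - 23^1*37^1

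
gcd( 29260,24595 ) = 5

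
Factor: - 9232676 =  - 2^2*2308169^1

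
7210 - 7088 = 122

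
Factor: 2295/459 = 5^1 = 5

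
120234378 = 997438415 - 877204037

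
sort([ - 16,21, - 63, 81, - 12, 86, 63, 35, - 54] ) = [ - 63, - 54, - 16,  -  12 , 21,35,63, 81,86 ]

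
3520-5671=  - 2151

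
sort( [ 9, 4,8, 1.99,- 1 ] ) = [ - 1, 1.99,4, 8,9 ] 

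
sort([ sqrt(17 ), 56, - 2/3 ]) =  [ - 2/3 , sqrt( 17), 56]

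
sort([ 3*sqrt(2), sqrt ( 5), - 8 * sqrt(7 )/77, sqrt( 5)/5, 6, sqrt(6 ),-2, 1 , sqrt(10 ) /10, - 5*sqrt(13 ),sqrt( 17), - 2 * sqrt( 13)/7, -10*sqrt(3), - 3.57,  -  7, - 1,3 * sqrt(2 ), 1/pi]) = [ - 5*sqrt(13 ), - 10 *sqrt(3), - 7, -3.57, - 2,-2 * sqrt (13)/7,-1, - 8*sqrt(7)/77,sqrt(10)/10, 1/pi, sqrt(5)/5,1,sqrt( 5),  sqrt(6 ), sqrt (17), 3*sqrt(2 ),3*sqrt( 2 ), 6] 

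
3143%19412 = 3143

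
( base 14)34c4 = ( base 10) 9188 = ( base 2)10001111100100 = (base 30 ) a68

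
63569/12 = 5297+5/12  =  5297.42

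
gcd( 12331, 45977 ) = 1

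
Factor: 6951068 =2^2*29^1*31^1*1933^1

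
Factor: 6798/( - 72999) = -2^1*3^( - 1)*11^1*103^1*8111^ ( - 1 ) = - 2266/24333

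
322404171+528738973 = 851143144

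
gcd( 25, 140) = 5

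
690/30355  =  138/6071 = 0.02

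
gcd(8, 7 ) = 1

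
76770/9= 8530 = 8530.00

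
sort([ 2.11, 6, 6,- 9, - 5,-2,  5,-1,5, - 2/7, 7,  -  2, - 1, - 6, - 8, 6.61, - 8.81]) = [ - 9, - 8.81,-8  , - 6, - 5,-2, - 2, - 1, -1, - 2/7, 2.11,5, 5,6, 6, 6.61, 7 ] 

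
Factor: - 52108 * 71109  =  - 3705347772= -  2^2*3^2*7^1*1861^1 *7901^1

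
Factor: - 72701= - 72701^1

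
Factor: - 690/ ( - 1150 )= 3^1*5^( - 1 ) = 3/5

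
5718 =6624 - 906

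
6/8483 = 6/8483 = 0.00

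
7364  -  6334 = 1030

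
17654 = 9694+7960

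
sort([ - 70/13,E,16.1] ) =[ - 70/13,E,16.1] 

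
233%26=25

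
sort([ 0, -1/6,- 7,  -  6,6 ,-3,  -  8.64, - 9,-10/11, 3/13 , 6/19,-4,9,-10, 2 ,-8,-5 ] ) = [ - 10,-9, - 8.64, - 8, - 7,-6,-5,  -  4,-3,-10/11 ,- 1/6 , 0,3/13, 6/19, 2,6,9]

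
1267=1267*1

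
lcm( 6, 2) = 6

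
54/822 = 9/137 = 0.07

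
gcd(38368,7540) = 4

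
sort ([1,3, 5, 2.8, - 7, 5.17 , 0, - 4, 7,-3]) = [ -7, - 4, - 3,0, 1, 2.8, 3, 5 , 5.17,7]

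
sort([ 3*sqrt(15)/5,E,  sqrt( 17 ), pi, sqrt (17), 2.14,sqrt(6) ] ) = [ 2.14,3*sqrt ( 15 )/5,sqrt (6 ),  E,  pi,sqrt( 17),sqrt( 17) ] 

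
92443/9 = 10271 + 4/9 = 10271.44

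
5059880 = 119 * 42520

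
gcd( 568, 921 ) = 1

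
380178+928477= 1308655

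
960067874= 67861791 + 892206083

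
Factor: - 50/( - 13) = 2^1 *5^2 * 13^( - 1)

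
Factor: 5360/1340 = 2^2=4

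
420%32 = 4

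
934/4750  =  467/2375  =  0.20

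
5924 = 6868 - 944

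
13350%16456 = 13350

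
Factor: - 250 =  - 2^1*5^3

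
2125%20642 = 2125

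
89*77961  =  6938529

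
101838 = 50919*2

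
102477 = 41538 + 60939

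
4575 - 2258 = 2317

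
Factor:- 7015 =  - 5^1 *23^1*61^1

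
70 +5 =75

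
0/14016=0 =0.00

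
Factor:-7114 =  - 2^1*3557^1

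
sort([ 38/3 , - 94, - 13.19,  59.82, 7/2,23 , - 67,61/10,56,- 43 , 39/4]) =[ - 94,-67 , -43,  -  13.19 , 7/2 , 61/10 , 39/4,38/3,  23, 56,59.82]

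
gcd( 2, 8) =2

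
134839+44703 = 179542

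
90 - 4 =86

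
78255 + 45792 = 124047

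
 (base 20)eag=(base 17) 1322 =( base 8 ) 13270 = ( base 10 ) 5816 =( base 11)4408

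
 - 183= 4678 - 4861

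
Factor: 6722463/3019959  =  3^( - 1 )*11^1*17^1*23^1*307^ (  -  1)*521^1*1093^( - 1 ) = 2240821/1006653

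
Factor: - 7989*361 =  - 3^1*19^2*2663^1 = - 2884029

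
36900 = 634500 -597600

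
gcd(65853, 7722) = 27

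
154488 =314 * 492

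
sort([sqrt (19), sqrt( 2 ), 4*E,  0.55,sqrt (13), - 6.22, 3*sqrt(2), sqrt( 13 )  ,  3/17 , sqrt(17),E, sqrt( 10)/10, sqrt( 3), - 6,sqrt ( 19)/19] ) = [-6.22, -6 , 3/17, sqrt( 19 )/19, sqrt (10) /10,  0.55, sqrt( 2 ), sqrt( 3 ), E, sqrt( 13),sqrt(13),sqrt (17 ),3*sqrt( 2 ), sqrt(19), 4*E]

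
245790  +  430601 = 676391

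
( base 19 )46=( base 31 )2K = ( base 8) 122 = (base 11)75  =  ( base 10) 82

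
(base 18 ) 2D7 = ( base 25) 1AE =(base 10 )889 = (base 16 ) 379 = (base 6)4041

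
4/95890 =2/47945 = 0.00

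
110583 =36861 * 3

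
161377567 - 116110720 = 45266847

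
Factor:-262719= - 3^2 * 29191^1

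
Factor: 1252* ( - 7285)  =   - 9120820 =- 2^2 * 5^1*31^1*47^1*313^1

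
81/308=81/308 = 0.26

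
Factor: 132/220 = 3^1 *5^( - 1 ) = 3/5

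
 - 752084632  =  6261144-758345776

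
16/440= 2/55= 0.04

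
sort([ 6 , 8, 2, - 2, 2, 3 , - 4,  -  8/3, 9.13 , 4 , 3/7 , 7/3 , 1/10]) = [ - 4, - 8/3 , - 2, 1/10,  3/7 , 2, 2, 7/3, 3,4,6, 8,9.13]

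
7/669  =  7/669 = 0.01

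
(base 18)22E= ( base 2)1010111010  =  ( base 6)3122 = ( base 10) 698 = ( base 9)855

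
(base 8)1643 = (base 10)931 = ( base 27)17D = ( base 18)2fd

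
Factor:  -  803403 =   -  3^2*17^1 *59^1*89^1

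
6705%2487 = 1731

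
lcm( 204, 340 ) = 1020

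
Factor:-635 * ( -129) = 81915  =  3^1*5^1*43^1*127^1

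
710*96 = 68160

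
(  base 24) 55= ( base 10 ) 125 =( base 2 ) 1111101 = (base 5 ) 1000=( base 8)175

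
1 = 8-7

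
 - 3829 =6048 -9877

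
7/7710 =7/7710 = 0.00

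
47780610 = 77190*619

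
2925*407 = 1190475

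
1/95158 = 1/95158  =  0.00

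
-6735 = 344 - 7079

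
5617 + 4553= 10170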